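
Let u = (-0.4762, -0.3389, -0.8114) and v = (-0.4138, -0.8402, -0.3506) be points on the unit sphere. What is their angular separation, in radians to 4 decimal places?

0.6978 rad

u·v = 0.7663; |u| = 1.0000, |v| = 1.0000.
cos θ = (u·v)/(|u||v|) = 0.7662, so θ = 0.6978 rad.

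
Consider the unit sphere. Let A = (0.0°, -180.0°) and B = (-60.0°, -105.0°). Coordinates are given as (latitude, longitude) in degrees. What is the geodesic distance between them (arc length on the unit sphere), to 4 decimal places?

1.4410

Let φ₁ = 0.0000 rad, φ₂ = -1.0472 rad, and Δλ = 1.3090 rad.
cos c = sin φ₁ sin φ₂ + cos φ₁ cos φ₂ cos Δλ = (0.0000)(-0.8660) + (1.0000)(0.5000)(0.2588) = 0.12941,
so c = arccos(0.12941) = 1.44102 rad.
On the unit sphere the arc length equals the central angle: 1.4410.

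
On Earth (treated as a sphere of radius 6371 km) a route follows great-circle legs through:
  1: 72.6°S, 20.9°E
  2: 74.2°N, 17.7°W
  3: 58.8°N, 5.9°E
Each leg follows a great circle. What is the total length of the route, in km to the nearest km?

18512 km

Leg 1→2: central angle 2.5955 rad, distance 16535.8 km.
Leg 2→3: central angle 0.3101 rad, distance 1975.7 km.
Total: 16535.8 + 1975.7 ≈ 18512 km.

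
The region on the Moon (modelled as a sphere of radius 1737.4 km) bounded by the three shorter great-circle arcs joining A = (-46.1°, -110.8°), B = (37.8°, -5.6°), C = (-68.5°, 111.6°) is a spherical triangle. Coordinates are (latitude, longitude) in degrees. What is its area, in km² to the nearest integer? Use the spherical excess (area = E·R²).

7502755 km²

Side lengths (central angles): a = 2.3499, b = 1.0670, c = 2.1960 rad; semiperimeter s = 2.8065.
By l'Huilier's theorem, tan(E/4) = √[tan(s/2) tan((s−a)/2) tan((s−b)/2) tan((s−c)/2)], giving spherical excess E = 2.4855 rad.
Area = E·R² = 2.4855 × (1737.4)² ≈ 7502755 km².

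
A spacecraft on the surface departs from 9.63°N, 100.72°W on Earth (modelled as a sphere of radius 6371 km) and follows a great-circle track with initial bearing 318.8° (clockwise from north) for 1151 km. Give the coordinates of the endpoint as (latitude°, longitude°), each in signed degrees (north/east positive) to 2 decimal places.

Angular distance δ = d/R = 1151/6371 = 0.18066 rad; initial bearing θ = 5.5641 rad.
sin φ₂ = sin φ₁ cos δ + cos φ₁ sin δ cos θ = (0.1673)(0.9837) + (0.9859)(0.1797)(0.7524) = 0.2979, so φ₂ = 17.33°.
Δλ = atan2(sin θ sin δ cos φ₁, cos δ − sin φ₁ sin φ₂) = atan2(-0.1167, 0.9339) = -7.122°.
λ₂ = -100.720° − 7.122° = -107.84°.

17.33°, -107.84°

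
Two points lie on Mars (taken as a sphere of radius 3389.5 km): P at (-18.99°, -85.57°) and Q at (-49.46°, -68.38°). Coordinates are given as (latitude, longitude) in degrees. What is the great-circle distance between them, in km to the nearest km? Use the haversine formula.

1978 km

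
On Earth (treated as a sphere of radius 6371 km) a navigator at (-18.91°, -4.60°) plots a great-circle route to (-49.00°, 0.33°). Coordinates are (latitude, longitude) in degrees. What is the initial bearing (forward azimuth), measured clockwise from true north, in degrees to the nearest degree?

174°

With φ₁ = -0.3300, φ₂ = -0.8552, Δλ = 0.0860 rad, the forward-azimuth formula gives
θ = atan2( sin Δλ cos φ₂ , cos φ₁ sin φ₂ − sin φ₁ cos φ₂ cos Δλ ) = atan2(0.0564, -0.5021) = 173.59°.
So the initial bearing is 174°.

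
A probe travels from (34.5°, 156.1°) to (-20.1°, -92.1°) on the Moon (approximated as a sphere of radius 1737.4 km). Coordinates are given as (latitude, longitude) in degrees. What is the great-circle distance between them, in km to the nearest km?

Let φ₁ = 0.6021 rad, φ₂ = -0.3508 rad, and Δλ = 1.9513 rad.
Haversine: a = sin²(Δφ/2) + cos φ₁ cos φ₂ sin²(Δλ/2) = 0.2104 + (0.8241)(0.9391)(0.6857) = 0.74103.
Central angle c = 2·arcsin(√a) = 2.07381 rad.
Distance = R·c = 1737.4 × 2.0738 ≈ 3603 km.

3603 km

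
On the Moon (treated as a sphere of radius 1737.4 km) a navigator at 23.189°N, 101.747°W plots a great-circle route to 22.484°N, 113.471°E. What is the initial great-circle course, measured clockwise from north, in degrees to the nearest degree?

321°

With φ₁ = 0.4047, φ₂ = 0.3924, Δλ = -2.5269 rad, the forward-azimuth formula gives
θ = atan2( sin Δλ cos φ₂ , cos φ₁ sin φ₂ − sin φ₁ cos φ₂ cos Δλ ) = atan2(-0.5329, 0.6488) = -39.40°.
Adding 360° brings this into [0°, 360°): 321°.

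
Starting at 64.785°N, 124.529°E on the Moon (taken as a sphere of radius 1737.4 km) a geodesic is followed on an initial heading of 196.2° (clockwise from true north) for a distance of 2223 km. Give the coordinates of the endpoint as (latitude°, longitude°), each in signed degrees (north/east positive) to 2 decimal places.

-7.59°, 108.89°

Angular distance δ = d/R = 2223/1737.4 = 1.27950 rad; initial bearing θ = 3.4243 rad.
sin φ₂ = sin φ₁ cos δ + cos φ₁ sin δ cos θ = (0.9047)(0.2872) + (0.4260)(0.9579)(-0.9603) = -0.1320, so φ₂ = -7.59°.
Δλ = atan2(sin θ sin δ cos φ₁, cos δ − sin φ₁ sin φ₂) = atan2(-0.1138, 0.4067) = -15.640°.
λ₂ = 124.529° − 15.640° = 108.89°.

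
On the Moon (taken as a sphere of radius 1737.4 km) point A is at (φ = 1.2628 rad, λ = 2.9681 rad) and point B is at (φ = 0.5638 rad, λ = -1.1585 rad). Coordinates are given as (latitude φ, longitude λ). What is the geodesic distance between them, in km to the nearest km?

2075 km

Let φ₁ = 1.2628 rad, φ₂ = 0.5638 rad, and Δλ = 2.1566 rad.
cos c = sin φ₁ sin φ₂ + cos φ₁ cos φ₂ cos Δλ = (0.9529)(0.5344) + (0.3031)(0.8452)(-0.5529) = 0.36760,
so c = arccos(0.36760) = 1.19437 rad.
Distance = R·c = 1737.4 × 1.1944 ≈ 2075 km.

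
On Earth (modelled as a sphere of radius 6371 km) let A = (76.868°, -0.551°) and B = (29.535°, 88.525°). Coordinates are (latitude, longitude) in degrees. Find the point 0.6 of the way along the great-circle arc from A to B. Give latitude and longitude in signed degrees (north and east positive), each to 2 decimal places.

52.79°, 78.30°

The central angle between A and B is δ = 1.0664 rad.
With f = 0.6, the slerp weights are sin((1−f)δ)/sin δ = 0.4726 and sin(fδ)/sin δ = 0.6820.
Weighted sum of the unit vectors: (0.4726)·(0.2272,-0.0022,0.9738) + (0.6820)·(0.0224,0.8698,0.4930) = (0.1226, 0.5922, 0.7964).
Converting back: φ = atan2(z, √(x²+y²)) = 52.79°, λ = atan2(y, x) = 78.30°.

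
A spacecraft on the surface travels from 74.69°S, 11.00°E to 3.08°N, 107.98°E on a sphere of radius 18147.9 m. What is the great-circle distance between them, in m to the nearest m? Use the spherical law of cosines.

With latitudes φ₁ = -74.690°, φ₂ = 3.080° and longitude difference Δλ = 96.980°:
cos c = sin φ₁ sin φ₂ + cos φ₁ cos φ₂ cos Δλ = (-0.9645)(0.0537) + (0.2640)(0.9986)(-0.1215) = -0.08386,
so c = arccos(-0.08386) = 1.65476 rad.
Distance = R·c = 18147.9 × 1.6548 ≈ 30030 m.

30030 m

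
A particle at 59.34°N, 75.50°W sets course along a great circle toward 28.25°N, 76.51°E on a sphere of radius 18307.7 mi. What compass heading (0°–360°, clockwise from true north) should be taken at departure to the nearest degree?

24°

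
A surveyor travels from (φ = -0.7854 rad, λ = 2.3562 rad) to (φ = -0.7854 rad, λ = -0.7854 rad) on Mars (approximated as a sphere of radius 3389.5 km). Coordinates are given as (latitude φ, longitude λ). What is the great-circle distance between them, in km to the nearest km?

With latitudes φ₁ = -45.000°, φ₂ = -45.000° and longitude difference Δλ = 180.000°:
cos c = sin φ₁ sin φ₂ + cos φ₁ cos φ₂ cos Δλ = (-0.7071)(-0.7071) + (0.7071)(0.7071)(-1.0000) = 0.00000,
so c = arccos(0.00000) = 1.57079 rad.
Distance = R·c = 3389.5 × 1.5708 ≈ 5324 km.

5324 km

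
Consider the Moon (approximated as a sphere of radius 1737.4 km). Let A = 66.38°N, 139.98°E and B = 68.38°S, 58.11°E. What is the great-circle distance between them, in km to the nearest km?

Let φ₁ = 1.1585 rad, φ₂ = -1.1935 rad, and Δλ = -1.4289 rad.
cos c = sin φ₁ sin φ₂ + cos φ₁ cos φ₂ cos Δλ = (0.9162)(-0.9296) + (0.4007)(0.3684)(0.1414) = -0.83089,
so c = arccos(-0.83089) = 2.55150 rad.
Distance = R·c = 1737.4 × 2.5515 ≈ 4433 km.

4433 km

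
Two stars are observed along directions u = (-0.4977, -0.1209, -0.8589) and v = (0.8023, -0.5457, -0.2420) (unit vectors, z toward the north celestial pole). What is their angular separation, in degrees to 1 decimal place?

u·v = -0.1255; |u| = 1.0000, |v| = 1.0000.
cos θ = (u·v)/(|u||v|) = -0.1255, so θ = 97.2°.

97.2°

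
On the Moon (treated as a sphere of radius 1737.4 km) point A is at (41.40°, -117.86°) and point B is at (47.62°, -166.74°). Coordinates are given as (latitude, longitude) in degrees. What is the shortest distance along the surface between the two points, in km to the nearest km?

1056 km

In radians: φ₁ = 0.7226, φ₂ = 0.8311, Δλ = -48.880° = -0.8531 rad.
Haversine: a = sin²(Δφ/2) + cos φ₁ cos φ₂ sin²(Δλ/2) = 0.0029 + (0.7501)(0.6740)(0.1712) = 0.08949.
Central angle c = 2·arcsin(√a) = 0.60761 rad.
Distance = R·c = 1737.4 × 0.6076 ≈ 1056 km.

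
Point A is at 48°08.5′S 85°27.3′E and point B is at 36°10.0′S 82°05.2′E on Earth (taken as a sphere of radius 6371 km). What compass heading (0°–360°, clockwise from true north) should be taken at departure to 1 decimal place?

With φ₁ = -0.8402, φ₂ = -0.6312, Δλ = -0.0588 rad, the forward-azimuth formula gives
θ = atan2( sin Δλ cos φ₂ , cos φ₁ sin φ₂ − sin φ₁ cos φ₂ cos Δλ ) = atan2(-0.0474, 0.2064) = -12.94°.
Adding 360° brings this into [0°, 360°): 347.1°.

347.1°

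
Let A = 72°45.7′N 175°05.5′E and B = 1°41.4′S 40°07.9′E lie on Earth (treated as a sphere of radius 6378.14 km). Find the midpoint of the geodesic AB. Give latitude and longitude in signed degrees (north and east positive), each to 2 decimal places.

48.55°, 54.99°

Central angle δ = 1.8106 rad. Interpolating on the sphere with fraction f = 0.5:
P = [sin((1−f)δ)·A + sin(fδ)·B] / sin δ = 0.8098·A + 0.8098·B in Cartesian coordinates,
giving P = (0.3798, 0.5422, 0.7495), i.e. latitude 48.55°, longitude 54.99°.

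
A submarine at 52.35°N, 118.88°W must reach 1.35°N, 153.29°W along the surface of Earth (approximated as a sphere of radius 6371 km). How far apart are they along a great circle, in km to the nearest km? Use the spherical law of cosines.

6505 km

With latitudes φ₁ = 52.350°, φ₂ = 1.350° and longitude difference Δλ = -34.410°:
cos c = sin φ₁ sin φ₂ + cos φ₁ cos φ₂ cos Δλ = (0.7918)(0.0236) + (0.6108)(0.9997)(0.8250) = 0.52246,
so c = arccos(0.52246) = 1.02106 rad.
Distance = R·c = 6371 × 1.0211 ≈ 6505 km.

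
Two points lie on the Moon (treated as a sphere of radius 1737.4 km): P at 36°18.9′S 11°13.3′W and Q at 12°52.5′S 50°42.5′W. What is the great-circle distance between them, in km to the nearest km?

With latitudes φ₁ = -36.315°, φ₂ = -12.875° and longitude difference Δλ = -39.487°:
Haversine: a = sin²(Δφ/2) + cos φ₁ cos φ₂ sin²(Δλ/2) = 0.0413 + (0.8058)(0.9749)(0.1141) = 0.13090.
Central angle c = 2·arcsin(√a) = 0.74040 rad.
Distance = R·c = 1737.4 × 0.7404 ≈ 1286 km.

1286 km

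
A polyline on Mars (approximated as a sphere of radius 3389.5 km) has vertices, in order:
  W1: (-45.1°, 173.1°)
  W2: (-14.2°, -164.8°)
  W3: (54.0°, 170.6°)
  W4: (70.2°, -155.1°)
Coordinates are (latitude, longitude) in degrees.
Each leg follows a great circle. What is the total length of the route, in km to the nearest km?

Leg W1→W2: central angle 0.6304 rad, distance 2136.8 km.
Leg W2→W3: central angle 1.2454 rad, distance 4221.4 km.
Leg W3→W4: central angle 0.3880 rad, distance 1315.1 km.
Total: 2136.8 + 4221.4 + 1315.1 ≈ 7673 km.

7673 km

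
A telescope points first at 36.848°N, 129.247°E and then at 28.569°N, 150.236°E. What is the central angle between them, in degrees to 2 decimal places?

With latitudes φ₁ = 36.848°, φ₂ = 28.569° and longitude difference Δλ = 20.989°:
Haversine: a = sin²(Δφ/2) + cos φ₁ cos φ₂ sin²(Δλ/2) = 0.0052 + (0.8002)(0.8782)(0.0332) = 0.02853.
Central angle c = 2·arcsin(√a) = 0.33942 rad.
So the angular separation is 19.45°.

19.45°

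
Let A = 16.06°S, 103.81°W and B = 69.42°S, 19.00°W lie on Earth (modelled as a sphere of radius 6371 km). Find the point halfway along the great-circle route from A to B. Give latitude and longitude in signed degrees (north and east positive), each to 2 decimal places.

-49.04°, -84.39°

The central angle between A and B is δ = 1.2770 rad.
With f = 0.5, the slerp weights are sin((1−f)δ)/sin δ = 0.6227 and sin(fδ)/sin δ = 0.6227.
Weighted sum of the unit vectors: (0.6227)·(-0.2294,-0.9332,-0.2766) + (0.6227)·(0.3324,-0.1144,-0.9362) = (0.0641, -0.6523, -0.7552).
Converting back: φ = atan2(z, √(x²+y²)) = -49.04°, λ = atan2(y, x) = -84.39°.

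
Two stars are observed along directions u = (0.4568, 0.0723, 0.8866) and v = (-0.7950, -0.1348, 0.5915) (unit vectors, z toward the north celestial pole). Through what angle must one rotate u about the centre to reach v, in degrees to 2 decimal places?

81.28°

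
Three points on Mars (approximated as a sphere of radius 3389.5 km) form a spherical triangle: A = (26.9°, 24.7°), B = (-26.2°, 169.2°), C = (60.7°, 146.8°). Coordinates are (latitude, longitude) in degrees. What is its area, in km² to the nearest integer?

Side lengths (central angles): a = 1.5498, b = 1.4074, c = 2.5890 rad; semiperimeter s = 2.7732.
By l'Huilier's theorem, tan(E/4) = √[tan(s/2) tan((s−a)/2) tan((s−b)/2) tan((s−c)/2)], giving spherical excess E = 1.9547 rad.
Area = E·R² = 1.9547 × (3389.5)² ≈ 22456527 km².

22456527 km²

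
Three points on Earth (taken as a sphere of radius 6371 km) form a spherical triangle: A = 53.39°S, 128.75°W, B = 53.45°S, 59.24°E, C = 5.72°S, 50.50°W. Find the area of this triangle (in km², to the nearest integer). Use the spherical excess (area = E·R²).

Side lengths (central angles): a = 1.6912, b = 1.3686, c = 1.2733 rad; semiperimeter s = 2.1665.
By l'Huilier's theorem, tan(E/4) = √[tan(s/2) tan((s−a)/2) tan((s−b)/2) tan((s−c)/2)], giving spherical excess E = 1.1794 rad.
Area = E·R² = 1.1794 × (6371)² ≈ 47871915 km².

47871915 km²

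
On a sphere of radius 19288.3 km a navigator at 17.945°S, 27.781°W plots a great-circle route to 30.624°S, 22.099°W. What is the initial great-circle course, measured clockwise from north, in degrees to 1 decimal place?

158.9°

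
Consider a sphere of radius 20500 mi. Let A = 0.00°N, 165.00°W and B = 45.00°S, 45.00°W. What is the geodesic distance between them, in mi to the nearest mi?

With latitudes φ₁ = 0.000°, φ₂ = -45.000° and longitude difference Δλ = 120.000°:
cos c = sin φ₁ sin φ₂ + cos φ₁ cos φ₂ cos Δλ = (0.0000)(-0.7071) + (1.0000)(0.7071)(-0.5000) = -0.35355,
so c = arccos(-0.35355) = 1.93216 rad.
Distance = R·c = 20500 × 1.9322 ≈ 39609 mi.

39609 mi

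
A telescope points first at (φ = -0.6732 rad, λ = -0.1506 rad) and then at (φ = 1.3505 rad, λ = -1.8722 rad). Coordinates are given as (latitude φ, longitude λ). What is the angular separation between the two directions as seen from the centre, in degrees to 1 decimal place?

With latitudes φ₁ = -38.572°, φ₂ = 77.378° and longitude difference Δλ = -98.640°:
Haversine: a = sin²(Δφ/2) + cos φ₁ cos φ₂ sin²(Δλ/2) = 0.7188 + (0.7818)(0.2185)(0.5751) = 0.81704.
Central angle c = 2·arcsin(√a) = 2.25763 rad.
So the angular separation is 129.4°.

129.4°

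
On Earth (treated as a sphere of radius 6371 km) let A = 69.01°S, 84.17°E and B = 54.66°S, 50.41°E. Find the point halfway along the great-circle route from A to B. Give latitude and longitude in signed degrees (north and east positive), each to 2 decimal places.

-62.81°, 63.21°

The central angle between A and B is δ = 0.3657 rad.
With f = 0.5, the slerp weights are sin((1−f)δ)/sin δ = 0.5085 and sin(fδ)/sin δ = 0.5085.
Weighted sum of the unit vectors: (0.5085)·(0.0364,0.3564,-0.9336) + (0.5085)·(0.3686,0.4458,-0.8157) = (0.2059, 0.4079, -0.8895).
Converting back: φ = atan2(z, √(x²+y²)) = -62.81°, λ = atan2(y, x) = 63.21°.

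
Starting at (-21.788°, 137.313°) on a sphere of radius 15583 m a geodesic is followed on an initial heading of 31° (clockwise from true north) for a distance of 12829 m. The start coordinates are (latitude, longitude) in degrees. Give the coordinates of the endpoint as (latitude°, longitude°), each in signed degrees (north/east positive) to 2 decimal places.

19.35°, 160.91°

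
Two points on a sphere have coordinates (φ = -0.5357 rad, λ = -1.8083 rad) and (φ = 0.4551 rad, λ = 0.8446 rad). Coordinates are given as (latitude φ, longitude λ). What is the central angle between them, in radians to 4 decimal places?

With latitudes φ₁ = -30.693°, φ₂ = 26.075° and longitude difference Δλ = 152.000°:
Haversine: a = sin²(Δφ/2) + cos φ₁ cos φ₂ sin²(Δλ/2) = 0.2260 + (0.8599)(0.8982)(0.9415) = 0.95317.
Central angle c = 2·arcsin(√a) = 2.70535 rad.
So the angular separation is 2.7053 rad.

2.7053 rad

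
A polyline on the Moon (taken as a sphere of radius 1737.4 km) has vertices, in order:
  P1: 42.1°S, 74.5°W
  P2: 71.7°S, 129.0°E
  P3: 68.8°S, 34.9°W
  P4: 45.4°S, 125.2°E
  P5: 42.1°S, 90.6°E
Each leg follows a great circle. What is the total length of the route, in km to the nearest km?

5881 km

Leg P1→P2: central angle 1.1342 rad, distance 1970.5 km.
Leg P2→P3: central angle 0.6824 rad, distance 1185.6 km.
Leg P3→P4: central angle 1.1317 rad, distance 1966.3 km.
Leg P4→P5: central angle 0.4366 rad, distance 758.5 km.
Total: 1970.5 + 1185.6 + 1966.3 + 758.5 ≈ 5881 km.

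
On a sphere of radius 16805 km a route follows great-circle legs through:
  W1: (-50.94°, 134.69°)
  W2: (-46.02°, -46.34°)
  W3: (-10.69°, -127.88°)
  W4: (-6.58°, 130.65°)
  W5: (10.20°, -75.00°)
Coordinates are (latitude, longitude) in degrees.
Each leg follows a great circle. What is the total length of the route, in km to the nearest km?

121381 km

Leg W1→W2: central angle 1.4493 rad, distance 24354.6 km.
Leg W2→W3: central angle 1.3347 rad, distance 22430.4 km.
Leg W3→W4: central angle 1.7445 rad, distance 29316.8 km.
Leg W4→W5: central angle 2.6944 rad, distance 45279.1 km.
Total: 24354.6 + 22430.4 + 29316.8 + 45279.1 ≈ 121381 km.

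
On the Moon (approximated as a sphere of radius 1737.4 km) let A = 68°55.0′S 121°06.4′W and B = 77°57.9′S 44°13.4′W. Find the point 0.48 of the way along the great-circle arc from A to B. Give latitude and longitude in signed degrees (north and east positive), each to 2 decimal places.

The central angle between A and B is δ = 0.3775 rad.
With f = 0.48, the slerp weights are sin((1−f)δ)/sin δ = 0.5291 and sin(fδ)/sin δ = 0.4889.
Weighted sum of the unit vectors: (0.5291)·(-0.1858,-0.3080,-0.9331) + (0.4889)·(0.1494,-0.1454,-0.9780) = (-0.0253, -0.2341, -0.9719).
Converting back: φ = atan2(z, √(x²+y²)) = -76.38°, λ = atan2(y, x) = -96.17°.

-76.38°, -96.17°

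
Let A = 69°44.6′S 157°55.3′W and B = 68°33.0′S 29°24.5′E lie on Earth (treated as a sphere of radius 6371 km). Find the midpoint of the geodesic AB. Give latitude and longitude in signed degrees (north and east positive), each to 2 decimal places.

-88.48°, 92.63°

The central angle between A and B is δ = 0.7264 rad.
With f = 0.5, the slerp weights are sin((1−f)δ)/sin δ = 0.5349 and sin(fδ)/sin δ = 0.5349.
Weighted sum of the unit vectors: (0.5349)·(-0.3208,-0.1301,-0.9382) + (0.5349)·(0.3186,0.1796,-0.9307) = (-0.0012, 0.0264, -0.9996).
Converting back: φ = atan2(z, √(x²+y²)) = -88.48°, λ = atan2(y, x) = 92.63°.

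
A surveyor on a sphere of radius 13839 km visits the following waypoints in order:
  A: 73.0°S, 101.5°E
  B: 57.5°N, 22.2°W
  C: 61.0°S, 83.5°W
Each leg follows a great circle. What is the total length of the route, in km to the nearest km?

Leg A→B: central angle 2.6763 rad, distance 37037.6 km.
Leg B→C: central angle 2.2301 rad, distance 30862.1 km.
Total: 37037.6 + 30862.1 ≈ 67900 km.

67900 km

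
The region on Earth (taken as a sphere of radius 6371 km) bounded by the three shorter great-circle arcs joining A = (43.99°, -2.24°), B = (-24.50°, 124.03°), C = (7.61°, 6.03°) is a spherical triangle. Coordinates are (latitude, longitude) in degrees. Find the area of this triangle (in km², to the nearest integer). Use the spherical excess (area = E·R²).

48714442 km²

Side lengths (central angles): a = 2.0696, b = 0.6473, c = 2.3122 rad; semiperimeter s = 2.5146.
By l'Huilier's theorem, tan(E/4) = √[tan(s/2) tan((s−a)/2) tan((s−b)/2) tan((s−c)/2)], giving spherical excess E = 1.2002 rad.
Area = E·R² = 1.2002 × (6371)² ≈ 48714442 km².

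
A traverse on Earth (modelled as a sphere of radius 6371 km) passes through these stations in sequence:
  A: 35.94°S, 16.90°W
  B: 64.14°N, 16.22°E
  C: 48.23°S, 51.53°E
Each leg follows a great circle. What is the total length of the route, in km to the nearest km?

24370 km

Leg A→B: central angle 1.8053 rad, distance 11501.8 km.
Leg B→C: central angle 2.0198 rad, distance 12867.9 km.
Total: 11501.8 + 12867.9 ≈ 24370 km.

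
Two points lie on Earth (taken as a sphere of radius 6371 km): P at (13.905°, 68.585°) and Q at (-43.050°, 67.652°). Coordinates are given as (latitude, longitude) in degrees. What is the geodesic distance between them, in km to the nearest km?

With latitudes φ₁ = 13.905°, φ₂ = -43.050° and longitude difference Δλ = -0.933°:
cos c = sin φ₁ sin φ₂ + cos φ₁ cos φ₂ cos Δλ = (0.2403)(-0.6826) + (0.9707)(0.7308)(0.9999) = 0.54520,
so c = arccos(0.54520) = 0.99416 rad.
Distance = R·c = 6371 × 0.9942 ≈ 6334 km.

6334 km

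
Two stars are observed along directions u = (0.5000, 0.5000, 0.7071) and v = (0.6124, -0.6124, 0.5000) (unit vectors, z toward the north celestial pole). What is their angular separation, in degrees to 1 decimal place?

u·v = 0.3535; |u| = 1.0000, |v| = 1.0000.
cos θ = (u·v)/(|u||v|) = 0.3535, so θ = 69.3°.

69.3°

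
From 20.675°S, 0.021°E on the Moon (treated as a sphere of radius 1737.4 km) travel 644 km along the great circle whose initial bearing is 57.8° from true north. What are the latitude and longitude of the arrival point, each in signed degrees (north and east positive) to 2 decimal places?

Angular distance δ = d/R = 644/1737.4 = 0.37067 rad; initial bearing θ = 1.0088 rad.
sin φ₂ = sin φ₁ cos δ + cos φ₁ sin δ cos θ = (-0.3531)(0.9321) + (0.9356)(0.3622)(0.5329) = -0.1485, so φ₂ = -8.54°.
Δλ = atan2(sin θ sin δ cos φ₁, cos δ − sin φ₁ sin φ₂) = atan2(0.2868, 0.8797) = 18.057°.
λ₂ = 0.021° + 18.057° = 18.08°.

-8.54°, 18.08°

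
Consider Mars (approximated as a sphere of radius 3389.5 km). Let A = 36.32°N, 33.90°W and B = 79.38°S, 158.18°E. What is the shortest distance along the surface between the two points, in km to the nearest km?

8085 km

Let φ₁ = 0.6339 rad, φ₂ = -1.3854 rad, and Δλ = -2.9308 rad.
cos c = sin φ₁ sin φ₂ + cos φ₁ cos φ₂ cos Δλ = (0.5923)(-0.9829) + (0.8057)(0.1843)(-0.9779) = -0.72735,
so c = arccos(-0.72735) = 2.38525 rad.
Distance = R·c = 3389.5 × 2.3853 ≈ 8085 km.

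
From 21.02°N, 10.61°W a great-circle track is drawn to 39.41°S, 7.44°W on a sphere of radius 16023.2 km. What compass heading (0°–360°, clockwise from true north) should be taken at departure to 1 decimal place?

177.2°

With φ₁ = 0.3669, φ₂ = -0.6878, Δλ = 0.0553 rad, the forward-azimuth formula gives
θ = atan2( sin Δλ cos φ₂ , cos φ₁ sin φ₂ − sin φ₁ cos φ₂ cos Δλ ) = atan2(0.0427, -0.8693) = 177.19°.
So the initial bearing is 177.2°.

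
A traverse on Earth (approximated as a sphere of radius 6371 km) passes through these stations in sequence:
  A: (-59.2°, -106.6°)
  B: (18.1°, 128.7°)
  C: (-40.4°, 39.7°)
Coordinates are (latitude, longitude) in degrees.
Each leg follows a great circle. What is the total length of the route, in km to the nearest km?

24889 km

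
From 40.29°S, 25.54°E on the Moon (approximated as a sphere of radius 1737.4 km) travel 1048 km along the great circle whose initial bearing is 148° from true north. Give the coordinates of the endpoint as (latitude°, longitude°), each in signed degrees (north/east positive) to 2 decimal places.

-64.09°, 69.01°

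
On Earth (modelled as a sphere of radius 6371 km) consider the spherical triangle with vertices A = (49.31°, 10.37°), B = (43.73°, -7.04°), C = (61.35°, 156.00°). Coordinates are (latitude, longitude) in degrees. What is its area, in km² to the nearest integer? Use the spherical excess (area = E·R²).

Side lengths (central angles): a = 1.2920, b = 1.1512, c = 0.2299 rad; semiperimeter s = 1.3366.
By l'Huilier's theorem, tan(E/4) = √[tan(s/2) tan((s−a)/2) tan((s−b)/2) tan((s−c)/2)], giving spherical excess E = 0.1271 rad.
Area = E·R² = 0.1271 × (6371)² ≈ 5159564 km².

5159564 km²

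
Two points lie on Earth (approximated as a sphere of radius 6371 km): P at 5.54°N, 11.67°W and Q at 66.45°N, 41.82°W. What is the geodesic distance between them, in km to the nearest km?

With latitudes φ₁ = 5.540°, φ₂ = 66.450° and longitude difference Δλ = -30.150°:
cos c = sin φ₁ sin φ₂ + cos φ₁ cos φ₂ cos Δλ = (0.0965)(0.9167) + (0.9953)(0.3995)(0.8647) = 0.43238,
so c = arccos(0.43238) = 1.12366 rad.
Distance = R·c = 6371 × 1.1237 ≈ 7159 km.

7159 km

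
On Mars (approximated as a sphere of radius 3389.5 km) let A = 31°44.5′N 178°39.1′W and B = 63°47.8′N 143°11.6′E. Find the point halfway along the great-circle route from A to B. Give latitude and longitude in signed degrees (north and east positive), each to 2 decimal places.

49.21°, 168.52°

The central angle between A and B is δ = 0.6962 rad.
With f = 0.5, the slerp weights are sin((1−f)δ)/sin δ = 0.5319 and sin(fδ)/sin δ = 0.5319.
Weighted sum of the unit vectors: (0.5319)·(-0.8502,-0.0200,0.5261) + (0.5319)·(-0.3535,0.2645,0.8972) = (-0.6403, 0.1301, 0.7571).
Converting back: φ = atan2(z, √(x²+y²)) = 49.21°, λ = atan2(y, x) = 168.52°.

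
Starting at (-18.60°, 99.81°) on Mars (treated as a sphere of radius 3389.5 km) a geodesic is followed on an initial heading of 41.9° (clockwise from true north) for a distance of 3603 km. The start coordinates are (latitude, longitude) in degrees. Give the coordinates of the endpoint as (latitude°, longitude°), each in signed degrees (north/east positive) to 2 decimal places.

27.47°, 140.94°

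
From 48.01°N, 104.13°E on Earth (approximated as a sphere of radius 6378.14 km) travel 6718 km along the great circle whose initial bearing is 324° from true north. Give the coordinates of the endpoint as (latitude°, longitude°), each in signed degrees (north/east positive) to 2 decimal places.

Angular distance δ = d/R = 6718/6378.14 = 1.05329 rad; initial bearing θ = 5.6549 rad.
sin φ₂ = sin φ₁ cos δ + cos φ₁ sin δ cos θ = (0.7433)(0.4947) + (0.6690)(0.8691)(0.8090) = 0.8381, so φ₂ = 56.94°.
Δλ = atan2(sin θ sin δ cos φ₁, cos δ − sin φ₁ sin φ₂) = atan2(-0.3417, -0.1282) = -110.561°.
λ₂ = 104.130° − 110.561° = -6.43°.

56.94°, -6.43°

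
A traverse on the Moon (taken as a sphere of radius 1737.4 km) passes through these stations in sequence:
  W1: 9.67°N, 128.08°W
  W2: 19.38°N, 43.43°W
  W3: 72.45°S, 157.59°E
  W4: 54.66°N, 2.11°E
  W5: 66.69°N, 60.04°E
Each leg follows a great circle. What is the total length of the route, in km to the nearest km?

Leg W1→W2: central angle 1.4279 rad, distance 2480.8 km.
Leg W2→W3: central angle 2.1919 rad, distance 3808.2 km.
Leg W3→W4: central angle 2.7832 rad, distance 4835.5 km.
Leg W4→W5: central angle 0.5142 rad, distance 893.4 km.
Total: 2480.8 + 3808.2 + 4835.5 + 893.4 ≈ 12018 km.

12018 km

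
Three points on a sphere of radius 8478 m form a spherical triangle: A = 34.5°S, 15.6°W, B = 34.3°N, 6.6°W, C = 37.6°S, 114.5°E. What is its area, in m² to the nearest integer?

120598450 m²

Side lengths (central angles): a = 2.3212, b = 1.6459, c = 1.2098 rad; semiperimeter s = 2.5884.
By l'Huilier's theorem, tan(E/4) = √[tan(s/2) tan((s−a)/2) tan((s−b)/2) tan((s−c)/2)], giving spherical excess E = 1.6779 rad.
Area = E·R² = 1.6779 × (8478)² ≈ 120598450 m².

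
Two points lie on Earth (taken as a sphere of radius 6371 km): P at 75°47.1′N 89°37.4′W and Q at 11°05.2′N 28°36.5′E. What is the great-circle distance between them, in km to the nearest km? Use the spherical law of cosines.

9546 km

In radians: φ₁ = 1.3227, φ₂ = 0.1935, Δλ = 118.232° = 2.0635 rad.
cos c = sin φ₁ sin φ₂ + cos φ₁ cos φ₂ cos Δλ = (0.9694)(0.1923) + (0.2456)(0.9813)(-0.4730) = 0.07241,
so c = arccos(0.07241) = 1.49832 rad.
Distance = R·c = 6371 × 1.4983 ≈ 9546 km.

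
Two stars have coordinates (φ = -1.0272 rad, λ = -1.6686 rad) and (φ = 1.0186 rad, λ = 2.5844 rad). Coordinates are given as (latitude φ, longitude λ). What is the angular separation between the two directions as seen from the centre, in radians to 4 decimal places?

2.5848 rad

In radians: φ₁ = -1.0272, φ₂ = 1.0186, Δλ = -116.321° = -2.0302 rad.
Haversine: a = sin²(Δφ/2) + cos φ₁ cos φ₂ sin²(Δλ/2) = 0.7287 + (0.5172)(0.5246)(0.7217) = 0.92448.
Central angle c = 2·arcsin(√a) = 2.58479 rad.
So the angular separation is 2.5848 rad.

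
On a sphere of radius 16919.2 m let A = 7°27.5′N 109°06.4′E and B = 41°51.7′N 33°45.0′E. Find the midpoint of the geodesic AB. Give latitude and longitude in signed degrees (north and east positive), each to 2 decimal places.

29.97°, 77.69°

Central angle δ = 1.2940 rad. Interpolating on the sphere with fraction f = 0.5:
P = [sin((1−f)δ)·A + sin(fδ)·B] / sin δ = 0.6266·A + 0.6266·B in Cartesian coordinates,
giving P = (0.1847, 0.8464, 0.4995), i.e. latitude 29.97°, longitude 77.69°.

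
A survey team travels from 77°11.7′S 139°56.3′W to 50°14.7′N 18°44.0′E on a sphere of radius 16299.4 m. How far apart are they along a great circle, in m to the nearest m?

43197 m

Let φ₁ = -1.3473 rad, φ₂ = 0.8769 rad, and Δλ = 2.7693 rad.
cos c = sin φ₁ sin φ₂ + cos φ₁ cos φ₂ cos Δλ = (-0.9751)(0.7688) + (0.2216)(0.6395)(-0.9315) = -0.88170,
so c = arccos(-0.88170) = 2.65024 rad.
Distance = R·c = 16299.4 × 2.6502 ≈ 43197 m.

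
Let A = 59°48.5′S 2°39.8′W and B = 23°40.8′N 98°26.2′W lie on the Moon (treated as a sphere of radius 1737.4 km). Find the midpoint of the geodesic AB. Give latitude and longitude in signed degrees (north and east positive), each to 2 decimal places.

-24.84°, -68.40°

The central angle between A and B is δ = 1.9752 rad.
With f = 0.5, the slerp weights are sin((1−f)δ)/sin δ = 0.9079 and sin(fδ)/sin δ = 0.9079.
Weighted sum of the unit vectors: (0.9079)·(0.5024,-0.0234,-0.8643) + (0.9079)·(-0.1344,-0.9059,0.4016) = (0.3341, -0.8437, -0.4201).
Converting back: φ = atan2(z, √(x²+y²)) = -24.84°, λ = atan2(y, x) = -68.40°.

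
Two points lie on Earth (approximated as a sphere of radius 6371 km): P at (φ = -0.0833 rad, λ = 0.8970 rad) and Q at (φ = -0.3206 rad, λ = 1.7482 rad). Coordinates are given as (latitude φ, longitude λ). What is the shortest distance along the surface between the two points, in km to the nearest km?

Let φ₁ = -0.0833 rad, φ₂ = -0.3206 rad, and Δλ = 0.8512 rad.
cos c = sin φ₁ sin φ₂ + cos φ₁ cos φ₂ cos Δλ = (-0.0832)(-0.3151) + (0.9965)(0.9490)(0.6591) = 0.64955,
so c = arccos(0.64955) = 0.86380 rad.
Distance = R·c = 6371 × 0.8638 ≈ 5503 km.

5503 km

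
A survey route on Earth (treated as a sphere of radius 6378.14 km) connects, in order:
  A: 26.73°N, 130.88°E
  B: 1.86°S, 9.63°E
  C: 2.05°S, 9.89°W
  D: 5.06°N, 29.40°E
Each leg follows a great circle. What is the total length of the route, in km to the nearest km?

19807 km

Leg A→B: central angle 2.0688 rad, distance 13195.2 km.
Leg B→C: central angle 0.3405 rad, distance 2171.8 km.
Leg C→D: central angle 0.6962 rad, distance 4440.4 km.
Total: 13195.2 + 2171.8 + 4440.4 ≈ 19807 km.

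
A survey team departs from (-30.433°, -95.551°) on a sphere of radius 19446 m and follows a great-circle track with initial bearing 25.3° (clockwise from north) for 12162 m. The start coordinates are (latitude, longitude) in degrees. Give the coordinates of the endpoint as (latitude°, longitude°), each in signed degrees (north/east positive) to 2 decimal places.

2.62°, -81.05°

Angular distance δ = d/R = 12162/19446 = 0.62542 rad; initial bearing θ = 0.4416 rad.
sin φ₂ = sin φ₁ cos δ + cos φ₁ sin δ cos θ = (-0.5065)(0.8107) + (0.8622)(0.5854)(0.9041) = 0.0457, so φ₂ = 2.62°.
Δλ = atan2(sin θ sin δ cos φ₁, cos δ − sin φ₁ sin φ₂) = atan2(0.2157, 0.8339) = 14.504°.
λ₂ = -95.551° + 14.504° = -81.05°.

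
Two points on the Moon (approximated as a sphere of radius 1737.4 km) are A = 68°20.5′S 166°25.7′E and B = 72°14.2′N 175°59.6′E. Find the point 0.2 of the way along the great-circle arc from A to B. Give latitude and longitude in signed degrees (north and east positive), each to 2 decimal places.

-40.24°, 169.26°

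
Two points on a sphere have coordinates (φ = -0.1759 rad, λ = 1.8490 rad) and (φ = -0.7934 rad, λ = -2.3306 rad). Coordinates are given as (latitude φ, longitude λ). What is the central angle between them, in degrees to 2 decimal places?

Let φ₁ = -0.1759 rad, φ₂ = -0.7934 rad, and Δλ = 2.1036 rad.
Haversine: a = sin²(Δφ/2) + cos φ₁ cos φ₂ sin²(Δλ/2) = 0.0923 + (0.9846)(0.7014)(0.7540) = 0.61303.
Central angle c = 2·arcsin(√a) = 1.79882 rad.
So the angular separation is 103.07°.

103.07°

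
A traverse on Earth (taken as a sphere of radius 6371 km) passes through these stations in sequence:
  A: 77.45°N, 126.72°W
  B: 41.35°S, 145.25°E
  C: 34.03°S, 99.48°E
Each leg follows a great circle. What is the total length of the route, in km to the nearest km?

Leg A→B: central angle 2.2643 rad, distance 14426.1 km.
Leg B→C: central angle 0.6373 rad, distance 4060.5 km.
Total: 14426.1 + 4060.5 ≈ 18487 km.

18487 km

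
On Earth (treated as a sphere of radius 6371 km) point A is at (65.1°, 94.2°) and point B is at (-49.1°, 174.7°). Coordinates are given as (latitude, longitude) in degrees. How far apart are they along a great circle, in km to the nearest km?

14433 km

In radians: φ₁ = 1.1362, φ₂ = -0.8570, Δλ = 80.500° = 1.4050 rad.
cos c = sin φ₁ sin φ₂ + cos φ₁ cos φ₂ cos Δλ = (0.9070)(-0.7559) + (0.4210)(0.6547)(0.1650) = -0.64009,
so c = arccos(-0.64009) = 2.26542 rad.
Distance = R·c = 6371 × 2.2654 ≈ 14433 km.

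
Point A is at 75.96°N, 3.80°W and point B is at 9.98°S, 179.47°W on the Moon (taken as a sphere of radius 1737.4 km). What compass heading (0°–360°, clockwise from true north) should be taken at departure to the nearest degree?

355°

Δλ = -175.670° = -3.0660 rad.
y = sin Δλ · cos φ₂ = (-0.0755)(0.9849) = -0.0744
x = cos φ₁ sin φ₂ − sin φ₁ cos φ₂ cos Δλ = (0.2426)(-0.1733) − (0.9701)(0.9849)(-0.9971) = 0.9107
θ = atan2(y, x) = -4.67°; adding 360° gives 355°.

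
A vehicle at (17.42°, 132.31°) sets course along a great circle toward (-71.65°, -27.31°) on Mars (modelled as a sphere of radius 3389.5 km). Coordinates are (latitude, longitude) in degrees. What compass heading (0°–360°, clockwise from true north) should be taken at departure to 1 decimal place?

187.6°

Δλ = -159.620° = -2.7859 rad.
y = sin Δλ · cos φ₂ = (-0.3482)(0.3148) = -0.1096
x = cos φ₁ sin φ₂ − sin φ₁ cos φ₂ cos Δλ = (0.9541)(-0.9492) − (0.2994)(0.3148)(-0.9374) = -0.8173
θ = atan2(y, x) = -172.36°; adding 360° gives 187.6°.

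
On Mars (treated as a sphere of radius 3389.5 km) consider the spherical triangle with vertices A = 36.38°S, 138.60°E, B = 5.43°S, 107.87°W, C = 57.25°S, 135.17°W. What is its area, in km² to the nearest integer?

5330704 km²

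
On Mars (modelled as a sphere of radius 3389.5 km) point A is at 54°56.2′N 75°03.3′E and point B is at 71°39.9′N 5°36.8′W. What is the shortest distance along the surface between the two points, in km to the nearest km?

2145 km

In radians: φ₁ = 0.9588, φ₂ = 1.2508, Δλ = -80.668° = -1.4079 rad.
Haversine: a = sin²(Δφ/2) + cos φ₁ cos φ₂ sin²(Δλ/2) = 0.0212 + (0.5745)(0.3146)(0.4189) = 0.09687.
Central angle c = 2·arcsin(√a) = 0.63298 rad.
Distance = R·c = 3389.5 × 0.6330 ≈ 2145 km.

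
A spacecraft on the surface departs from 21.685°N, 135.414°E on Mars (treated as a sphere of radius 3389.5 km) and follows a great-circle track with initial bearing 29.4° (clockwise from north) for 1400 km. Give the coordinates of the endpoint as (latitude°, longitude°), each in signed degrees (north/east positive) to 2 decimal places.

Angular distance δ = d/R = 1400/3389.5 = 0.41304 rad; initial bearing θ = 0.5131 rad.
sin φ₂ = sin φ₁ cos δ + cos φ₁ sin δ cos θ = (0.3695)(0.9159) + (0.9292)(0.4014)(0.8712) = 0.6634, so φ₂ = 41.56°.
Δλ = atan2(sin θ sin δ cos φ₁, cos δ − sin φ₁ sin φ₂) = atan2(0.1831, 0.6708) = 15.268°.
λ₂ = 135.414° + 15.268° = 150.68°.

41.56°, 150.68°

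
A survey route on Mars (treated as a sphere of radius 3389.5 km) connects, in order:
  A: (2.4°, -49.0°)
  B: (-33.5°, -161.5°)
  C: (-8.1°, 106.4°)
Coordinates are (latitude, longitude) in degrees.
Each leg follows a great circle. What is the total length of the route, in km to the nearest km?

Leg A→B: central angle 1.9198 rad, distance 6507.1 km.
Leg B→C: central angle 1.5233 rad, distance 5163.1 km.
Total: 6507.1 + 5163.1 ≈ 11670 km.

11670 km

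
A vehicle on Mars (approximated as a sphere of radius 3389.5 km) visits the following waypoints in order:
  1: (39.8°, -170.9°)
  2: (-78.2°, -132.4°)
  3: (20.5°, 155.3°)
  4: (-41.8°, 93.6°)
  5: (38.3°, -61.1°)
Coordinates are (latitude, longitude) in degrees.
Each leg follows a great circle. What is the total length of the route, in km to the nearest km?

27897 km

Leg 1→2: central angle 2.0986 rad, distance 7113.2 km.
Leg 2→3: central angle 1.8594 rad, distance 6302.3 km.
Leg 3→4: central angle 1.4730 rad, distance 4992.8 km.
Leg 4→5: central angle 2.7994 rad, distance 9488.6 km.
Total: 7113.2 + 6302.3 + 4992.8 + 9488.6 ≈ 27897 km.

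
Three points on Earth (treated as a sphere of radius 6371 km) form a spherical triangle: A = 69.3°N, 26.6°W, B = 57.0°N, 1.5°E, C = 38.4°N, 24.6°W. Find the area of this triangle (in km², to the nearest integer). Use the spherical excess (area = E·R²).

2782600 km²

Side lengths (central angles): a = 0.4412, b = 0.5396, c = 0.3033 rad; semiperimeter s = 0.6421.
By l'Huilier's theorem, tan(E/4) = √[tan(s/2) tan((s−a)/2) tan((s−b)/2) tan((s−c)/2)], giving spherical excess E = 0.0686 rad.
Area = E·R² = 0.0686 × (6371)² ≈ 2782600 km².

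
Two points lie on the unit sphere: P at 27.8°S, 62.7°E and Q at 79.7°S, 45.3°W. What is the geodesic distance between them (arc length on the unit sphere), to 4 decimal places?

1.1483

With latitudes φ₁ = -27.800°, φ₂ = -79.700° and longitude difference Δλ = -108.000°:
cos c = sin φ₁ sin φ₂ + cos φ₁ cos φ₂ cos Δλ = (-0.4664)(-0.9839) + (0.8846)(0.1788)(-0.3090) = 0.41000,
so c = arccos(0.41000) = 1.14835 rad.
On the unit sphere the arc length equals the central angle: 1.1483.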